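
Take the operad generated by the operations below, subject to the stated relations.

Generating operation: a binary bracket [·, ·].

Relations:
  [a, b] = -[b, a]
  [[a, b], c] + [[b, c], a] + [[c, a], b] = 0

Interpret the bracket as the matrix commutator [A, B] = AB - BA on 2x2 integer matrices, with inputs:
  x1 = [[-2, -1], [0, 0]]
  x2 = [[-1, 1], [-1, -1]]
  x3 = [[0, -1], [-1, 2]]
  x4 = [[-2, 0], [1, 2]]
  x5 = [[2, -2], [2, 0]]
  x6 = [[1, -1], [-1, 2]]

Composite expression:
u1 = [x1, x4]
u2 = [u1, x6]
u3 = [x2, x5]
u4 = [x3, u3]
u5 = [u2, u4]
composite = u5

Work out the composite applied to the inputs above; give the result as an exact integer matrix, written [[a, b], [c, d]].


[[24, 48], [48, -24]]


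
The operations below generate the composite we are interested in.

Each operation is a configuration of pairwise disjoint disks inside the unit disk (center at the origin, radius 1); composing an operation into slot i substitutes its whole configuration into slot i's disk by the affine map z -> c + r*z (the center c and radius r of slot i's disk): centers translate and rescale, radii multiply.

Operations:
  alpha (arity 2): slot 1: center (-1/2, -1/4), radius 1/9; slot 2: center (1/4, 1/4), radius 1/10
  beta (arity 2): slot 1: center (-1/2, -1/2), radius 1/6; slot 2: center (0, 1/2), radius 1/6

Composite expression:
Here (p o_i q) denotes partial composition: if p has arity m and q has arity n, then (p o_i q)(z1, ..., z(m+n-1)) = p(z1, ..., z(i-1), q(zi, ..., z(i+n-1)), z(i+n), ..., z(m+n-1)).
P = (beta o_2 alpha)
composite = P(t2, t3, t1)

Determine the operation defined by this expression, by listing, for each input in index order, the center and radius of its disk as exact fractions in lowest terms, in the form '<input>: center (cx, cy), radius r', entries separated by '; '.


t1: center (1/24, 13/24), radius 1/60; t2: center (-1/2, -1/2), radius 1/6; t3: center (-1/12, 11/24), radius 1/54

Below beta, radii multiply path by path; the t-disk centers shift.
tracing t2 down its 1-map path: center (-1/2, -1/2), radius 1/6
tracing t3 down its 2-map path: center (-1/12, 11/24), radius 1/54
tracing t1 down its 2-map path: center (1/24, 13/24), radius 1/60


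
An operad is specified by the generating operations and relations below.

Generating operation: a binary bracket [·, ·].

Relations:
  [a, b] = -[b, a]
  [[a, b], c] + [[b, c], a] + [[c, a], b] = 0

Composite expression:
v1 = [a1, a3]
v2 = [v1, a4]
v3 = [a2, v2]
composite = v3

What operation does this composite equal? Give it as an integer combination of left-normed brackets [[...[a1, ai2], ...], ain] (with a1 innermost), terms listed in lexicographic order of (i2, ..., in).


-[[[a1, a3], a4], a2]

Left-normed coefficients sit on the a1-initial expansion words.
Composite bracket: [a2, [[a1, a3], a4]]
The bracket unfolds into 8 signed words via [a, b] = ab - ba (2^3 = 8).
Words beginning with a1 determine it all:
  word a1a3a4a2 has sign -1, contributing -[[[a1, a3], a4], a2]


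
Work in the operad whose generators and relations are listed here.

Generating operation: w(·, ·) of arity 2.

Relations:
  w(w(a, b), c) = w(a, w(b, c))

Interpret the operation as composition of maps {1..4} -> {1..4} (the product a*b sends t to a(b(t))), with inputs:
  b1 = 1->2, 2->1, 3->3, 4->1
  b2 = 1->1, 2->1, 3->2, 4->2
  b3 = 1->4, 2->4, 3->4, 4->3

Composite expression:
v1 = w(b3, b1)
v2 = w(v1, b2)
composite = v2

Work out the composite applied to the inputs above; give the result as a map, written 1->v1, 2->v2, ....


1->4, 2->4, 3->4, 4->4

w(b3, b1) = 1->4, 2->4, 3->4, 4->4
w(w(b3, b1), b2) = 1->4, 2->4, 3->4, 4->4


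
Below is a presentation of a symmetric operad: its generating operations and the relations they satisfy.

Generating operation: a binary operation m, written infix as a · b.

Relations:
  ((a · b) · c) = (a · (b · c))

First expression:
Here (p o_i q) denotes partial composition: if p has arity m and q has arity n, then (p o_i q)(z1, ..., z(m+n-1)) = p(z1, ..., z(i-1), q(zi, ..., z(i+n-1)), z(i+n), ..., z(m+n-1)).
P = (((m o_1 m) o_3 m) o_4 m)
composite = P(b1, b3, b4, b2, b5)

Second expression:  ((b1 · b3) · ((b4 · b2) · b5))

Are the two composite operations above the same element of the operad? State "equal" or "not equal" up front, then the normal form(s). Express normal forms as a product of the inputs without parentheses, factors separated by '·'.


equal; the common form is b1 · b3 · b4 · b2 · b5

The first expression, normalized: b1 · b3 · b4 · b2 · b5
The second expression, normalized: b1 · b3 · b4 · b2 · b5
Both agree, so they are equal.


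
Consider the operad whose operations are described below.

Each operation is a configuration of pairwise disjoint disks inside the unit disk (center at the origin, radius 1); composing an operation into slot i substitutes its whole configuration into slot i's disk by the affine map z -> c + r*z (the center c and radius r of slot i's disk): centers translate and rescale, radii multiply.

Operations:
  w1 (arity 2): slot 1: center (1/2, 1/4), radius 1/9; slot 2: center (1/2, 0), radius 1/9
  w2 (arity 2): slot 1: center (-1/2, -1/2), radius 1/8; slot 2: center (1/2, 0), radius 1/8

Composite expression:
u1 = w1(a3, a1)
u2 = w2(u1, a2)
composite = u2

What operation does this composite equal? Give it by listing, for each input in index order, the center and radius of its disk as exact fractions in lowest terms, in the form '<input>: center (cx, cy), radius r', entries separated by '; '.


a1: center (-7/16, -1/2), radius 1/72; a2: center (1/2, 0), radius 1/8; a3: center (-7/16, -15/32), radius 1/72

Only the slot chain above each a matters under w2; compose those maps.
input a3: composing its 2 substitution steps yields center (-7/16, -15/32), radius 1/72
input a1: composing its 2 substitution steps yields center (-7/16, -1/2), radius 1/72
input a2: composing its 1 substitution step yields center (1/2, 0), radius 1/8


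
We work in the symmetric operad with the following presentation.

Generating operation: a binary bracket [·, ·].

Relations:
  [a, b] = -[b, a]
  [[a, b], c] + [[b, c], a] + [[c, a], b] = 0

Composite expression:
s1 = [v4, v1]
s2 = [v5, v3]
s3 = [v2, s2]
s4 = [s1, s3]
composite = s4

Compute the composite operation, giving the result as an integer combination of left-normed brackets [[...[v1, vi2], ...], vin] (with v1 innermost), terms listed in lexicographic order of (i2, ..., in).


[[[[v1, v4], v2], v3], v5] - [[[[v1, v4], v2], v5], v3] - [[[[v1, v4], v3], v5], v2] + [[[[v1, v4], v5], v3], v2]


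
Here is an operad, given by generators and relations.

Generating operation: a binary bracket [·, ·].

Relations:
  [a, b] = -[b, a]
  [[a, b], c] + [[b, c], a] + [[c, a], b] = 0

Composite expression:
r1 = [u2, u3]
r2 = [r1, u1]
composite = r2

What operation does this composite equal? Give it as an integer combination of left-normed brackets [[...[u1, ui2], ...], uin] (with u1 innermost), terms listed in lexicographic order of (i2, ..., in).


-[[u1, u2], u3] + [[u1, u3], u2]


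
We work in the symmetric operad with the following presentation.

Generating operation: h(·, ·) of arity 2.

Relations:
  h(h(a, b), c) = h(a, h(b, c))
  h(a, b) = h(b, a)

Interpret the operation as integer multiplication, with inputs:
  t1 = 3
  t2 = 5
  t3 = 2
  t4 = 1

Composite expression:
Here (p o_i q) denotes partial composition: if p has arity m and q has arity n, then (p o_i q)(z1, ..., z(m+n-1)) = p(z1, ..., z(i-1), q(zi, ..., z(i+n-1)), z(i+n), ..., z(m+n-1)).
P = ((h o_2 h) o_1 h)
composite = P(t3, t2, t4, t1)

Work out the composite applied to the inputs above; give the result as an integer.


30

h(t3, t2) = 10
h(t4, t1) = 3
h(h(t3, t2), h(t4, t1)) = 30


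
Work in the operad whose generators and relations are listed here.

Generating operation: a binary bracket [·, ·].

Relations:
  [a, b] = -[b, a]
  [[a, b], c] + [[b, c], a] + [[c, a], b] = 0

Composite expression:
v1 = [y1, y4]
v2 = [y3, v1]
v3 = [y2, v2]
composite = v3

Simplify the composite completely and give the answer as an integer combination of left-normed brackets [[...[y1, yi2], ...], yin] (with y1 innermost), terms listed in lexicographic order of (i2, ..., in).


[[[y1, y4], y3], y2]

Skip Jacobi rewriting: expand, keep y1-initial words, read off terms.
Composite bracket: [y2, [y3, [y1, y4]]]
Applying ab - ba throughout gives 8 signed words (2^3 = 8).
Words beginning with y1 determine it all:
  from y1y4y3y2, sign +1: term +[[[y1, y4], y3], y2]


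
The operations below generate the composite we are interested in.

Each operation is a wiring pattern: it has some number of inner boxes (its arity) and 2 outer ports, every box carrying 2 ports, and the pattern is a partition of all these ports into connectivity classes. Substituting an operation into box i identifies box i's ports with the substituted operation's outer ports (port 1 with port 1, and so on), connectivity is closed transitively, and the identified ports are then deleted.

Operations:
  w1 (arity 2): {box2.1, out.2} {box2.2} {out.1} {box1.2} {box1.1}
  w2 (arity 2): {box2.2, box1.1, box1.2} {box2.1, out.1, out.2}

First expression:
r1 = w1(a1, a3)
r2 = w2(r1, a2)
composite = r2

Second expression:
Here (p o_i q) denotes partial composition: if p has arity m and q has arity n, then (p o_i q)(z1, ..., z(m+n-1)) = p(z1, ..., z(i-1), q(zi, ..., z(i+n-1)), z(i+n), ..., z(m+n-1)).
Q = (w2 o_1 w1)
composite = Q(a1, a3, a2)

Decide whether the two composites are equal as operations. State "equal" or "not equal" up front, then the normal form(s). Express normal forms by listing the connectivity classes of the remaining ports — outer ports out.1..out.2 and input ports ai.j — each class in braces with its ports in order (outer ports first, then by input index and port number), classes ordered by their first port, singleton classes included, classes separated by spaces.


equal: each reduces to {out.1, out.2, a2.1} {a1.1} {a1.2} {a2.2, a3.1} {a3.2}

The first expression, normalized: {out.1, out.2, a2.1} {a1.1} {a1.2} {a2.2, a3.1} {a3.2}
The second expression, normalized: {out.1, out.2, a2.1} {a1.1} {a1.2} {a2.2, a3.1} {a3.2}
One common form — equal.


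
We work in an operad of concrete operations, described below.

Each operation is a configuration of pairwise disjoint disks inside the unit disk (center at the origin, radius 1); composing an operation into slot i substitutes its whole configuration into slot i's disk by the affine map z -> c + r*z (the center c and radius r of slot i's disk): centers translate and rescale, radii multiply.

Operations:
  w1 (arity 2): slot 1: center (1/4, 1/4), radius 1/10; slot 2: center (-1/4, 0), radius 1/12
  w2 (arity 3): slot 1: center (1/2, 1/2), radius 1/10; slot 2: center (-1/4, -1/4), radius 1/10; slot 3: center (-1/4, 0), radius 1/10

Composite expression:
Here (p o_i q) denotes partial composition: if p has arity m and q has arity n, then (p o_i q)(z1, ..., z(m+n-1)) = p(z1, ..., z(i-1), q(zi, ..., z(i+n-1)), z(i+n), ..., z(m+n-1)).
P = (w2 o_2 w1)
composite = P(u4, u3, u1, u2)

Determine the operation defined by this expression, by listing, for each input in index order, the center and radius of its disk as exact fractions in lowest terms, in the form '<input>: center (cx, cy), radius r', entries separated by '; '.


u1: center (-11/40, -1/4), radius 1/120; u2: center (-1/4, 0), radius 1/10; u3: center (-9/40, -9/40), radius 1/100; u4: center (1/2, 1/2), radius 1/10

Follow each u-input down from w2: c' goes to c + r*c', radius to r*r'.
u4: after 1 affine step, its disk has center (1/2, 1/2), radius 1/10
u3: after 2 affine steps, its disk has center (-9/40, -9/40), radius 1/100
u1: after 2 affine steps, its disk has center (-11/40, -1/4), radius 1/120
u2: after 1 affine step, its disk has center (-1/4, 0), radius 1/10


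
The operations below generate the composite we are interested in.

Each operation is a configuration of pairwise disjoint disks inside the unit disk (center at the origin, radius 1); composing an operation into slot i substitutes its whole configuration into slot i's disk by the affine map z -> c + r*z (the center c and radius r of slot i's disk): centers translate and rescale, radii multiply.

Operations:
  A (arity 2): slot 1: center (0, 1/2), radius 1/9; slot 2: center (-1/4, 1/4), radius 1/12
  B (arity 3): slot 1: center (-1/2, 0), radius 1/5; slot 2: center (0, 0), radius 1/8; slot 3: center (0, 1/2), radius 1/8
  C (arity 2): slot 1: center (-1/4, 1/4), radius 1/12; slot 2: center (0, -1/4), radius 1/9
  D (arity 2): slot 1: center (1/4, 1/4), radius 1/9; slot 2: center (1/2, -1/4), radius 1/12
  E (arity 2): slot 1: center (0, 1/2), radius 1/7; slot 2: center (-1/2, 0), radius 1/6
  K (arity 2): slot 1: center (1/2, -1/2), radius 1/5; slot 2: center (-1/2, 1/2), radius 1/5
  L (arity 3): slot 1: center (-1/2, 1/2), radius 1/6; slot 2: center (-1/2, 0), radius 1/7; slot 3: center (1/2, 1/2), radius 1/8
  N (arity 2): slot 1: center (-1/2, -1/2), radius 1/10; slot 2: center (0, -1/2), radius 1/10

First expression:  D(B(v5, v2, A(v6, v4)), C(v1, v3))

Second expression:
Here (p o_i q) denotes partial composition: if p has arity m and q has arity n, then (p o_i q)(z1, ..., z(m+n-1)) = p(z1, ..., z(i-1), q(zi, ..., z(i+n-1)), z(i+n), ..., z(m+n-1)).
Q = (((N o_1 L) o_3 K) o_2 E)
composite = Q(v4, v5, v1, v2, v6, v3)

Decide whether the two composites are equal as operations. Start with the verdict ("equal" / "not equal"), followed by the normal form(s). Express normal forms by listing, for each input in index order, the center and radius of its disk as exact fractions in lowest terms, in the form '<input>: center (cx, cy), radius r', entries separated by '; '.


Reducing the first expression gives v1: center (23/48, -11/48), radius 1/144; v2: center (1/4, 1/4), radius 1/72; v3: center (1/2, -13/48), radius 1/108; v4: center (71/288, 89/288), radius 1/864; v5: center (7/36, 1/4), radius 1/45; v6: center (1/4, 5/16), radius 1/648
Reducing the second expression gives v1: center (-39/70, -1/2), radius 1/420; v2: center (-71/160, -73/160), radius 1/400; v3: center (0, -1/2), radius 1/10; v4: center (-11/20, -9/20), radius 1/60; v5: center (-11/20, -69/140), radius 1/490; v6: center (-73/160, -71/160), radius 1/400
Different reductions; not equal.

not equal — first v1: center (23/48, -11/48), radius 1/144; v2: center (1/4, 1/4), radius 1/72; v3: center (1/2, -13/48), radius 1/108; v4: center (71/288, 89/288), radius 1/864; v5: center (7/36, 1/4), radius 1/45; v6: center (1/4, 5/16), radius 1/648, second v1: center (-39/70, -1/2), radius 1/420; v2: center (-71/160, -73/160), radius 1/400; v3: center (0, -1/2), radius 1/10; v4: center (-11/20, -9/20), radius 1/60; v5: center (-11/20, -69/140), radius 1/490; v6: center (-73/160, -71/160), radius 1/400


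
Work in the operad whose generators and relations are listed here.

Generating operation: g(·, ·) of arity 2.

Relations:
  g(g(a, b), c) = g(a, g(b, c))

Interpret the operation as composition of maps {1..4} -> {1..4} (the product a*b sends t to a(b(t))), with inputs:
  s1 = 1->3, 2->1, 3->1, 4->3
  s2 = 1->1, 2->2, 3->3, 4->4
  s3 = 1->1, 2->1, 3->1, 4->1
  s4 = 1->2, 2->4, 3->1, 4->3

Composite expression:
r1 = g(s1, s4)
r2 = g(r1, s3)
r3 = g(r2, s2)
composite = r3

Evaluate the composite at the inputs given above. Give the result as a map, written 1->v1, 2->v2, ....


1->1, 2->1, 3->1, 4->1

g(s1, s4) = 1->1, 2->3, 3->3, 4->1
g(g(s1, s4), s3) = 1->1, 2->1, 3->1, 4->1
g(g(g(s1, s4), s3), s2) = 1->1, 2->1, 3->1, 4->1


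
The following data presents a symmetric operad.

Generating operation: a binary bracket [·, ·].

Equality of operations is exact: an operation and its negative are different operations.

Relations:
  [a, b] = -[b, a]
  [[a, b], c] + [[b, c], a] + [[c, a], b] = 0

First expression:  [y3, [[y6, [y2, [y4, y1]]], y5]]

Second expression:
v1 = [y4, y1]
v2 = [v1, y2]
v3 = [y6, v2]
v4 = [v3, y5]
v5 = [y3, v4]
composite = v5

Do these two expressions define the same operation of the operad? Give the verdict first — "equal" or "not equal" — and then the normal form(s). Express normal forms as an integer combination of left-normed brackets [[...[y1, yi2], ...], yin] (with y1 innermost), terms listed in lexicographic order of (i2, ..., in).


not equal: they reduce to [[[[[y1, y4], y2], y6], y5], y3] and -[[[[[y1, y4], y2], y6], y5], y3]

Normal form of the first expression: [[[[[y1, y4], y2], y6], y5], y3]
Normal form of the second expression: -[[[[[y1, y4], y2], y6], y5], y3]
The normal forms differ: not equal.


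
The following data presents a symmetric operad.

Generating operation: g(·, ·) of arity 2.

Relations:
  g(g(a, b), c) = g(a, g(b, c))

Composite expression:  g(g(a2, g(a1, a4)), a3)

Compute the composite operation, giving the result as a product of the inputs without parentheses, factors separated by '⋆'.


a2 ⋆ a1 ⋆ a4 ⋆ a3


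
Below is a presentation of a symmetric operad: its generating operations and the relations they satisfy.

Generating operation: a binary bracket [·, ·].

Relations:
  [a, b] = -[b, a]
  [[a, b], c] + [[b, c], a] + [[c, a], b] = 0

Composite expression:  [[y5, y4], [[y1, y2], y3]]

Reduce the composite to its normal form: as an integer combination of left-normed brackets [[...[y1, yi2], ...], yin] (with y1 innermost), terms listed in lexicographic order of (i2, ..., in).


A multilinear Lie element is pinned by y1-initial words (y1 innermost).
Composite bracket: [[y5, y4], [[y1, y2], y3]]
Under [a, b] = ab - ba we get 16 signed associative words (2^4 = 16).
Coefficients come from the y1-initial words:
  y1y2y3y4y5 (sign +1) contributes +[[[[y1, y2], y3], y4], y5]
  y1y2y3y5y4 (sign -1) contributes -[[[[y1, y2], y3], y5], y4]

[[[[y1, y2], y3], y4], y5] - [[[[y1, y2], y3], y5], y4]


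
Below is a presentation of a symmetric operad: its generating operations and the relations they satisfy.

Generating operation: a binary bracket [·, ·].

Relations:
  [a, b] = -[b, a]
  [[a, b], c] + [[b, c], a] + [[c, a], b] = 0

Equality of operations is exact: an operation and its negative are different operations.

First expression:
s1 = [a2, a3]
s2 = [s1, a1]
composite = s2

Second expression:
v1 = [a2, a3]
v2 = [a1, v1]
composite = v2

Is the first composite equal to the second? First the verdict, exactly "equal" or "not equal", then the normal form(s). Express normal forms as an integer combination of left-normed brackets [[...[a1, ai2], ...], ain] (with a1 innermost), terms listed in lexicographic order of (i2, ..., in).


The first expression reduces to -[[a1, a2], a3] + [[a1, a3], a2]
The second expression reduces to [[a1, a2], a3] - [[a1, a3], a2]
The normal forms differ: not equal.

not equal — first -[[a1, a2], a3] + [[a1, a3], a2], second [[a1, a2], a3] - [[a1, a3], a2]


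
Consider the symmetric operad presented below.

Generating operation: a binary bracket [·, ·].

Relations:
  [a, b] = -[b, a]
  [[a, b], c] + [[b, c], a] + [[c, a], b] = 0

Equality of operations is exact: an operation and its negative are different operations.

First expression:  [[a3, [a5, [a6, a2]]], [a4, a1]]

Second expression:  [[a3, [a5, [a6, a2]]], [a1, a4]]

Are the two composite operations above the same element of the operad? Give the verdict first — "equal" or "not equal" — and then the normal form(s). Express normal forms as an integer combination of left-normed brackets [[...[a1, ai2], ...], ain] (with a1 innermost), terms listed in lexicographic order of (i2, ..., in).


not equal; first: -[[[[[a1, a4], a2], a6], a5], a3] + [[[[[a1, a4], a3], a2], a6], a5] - [[[[[a1, a4], a3], a5], a2], a6] + [[[[[a1, a4], a3], a5], a6], a2] - [[[[[a1, a4], a3], a6], a2], a5] + [[[[[a1, a4], a5], a2], a6], a3] - [[[[[a1, a4], a5], a6], a2], a3] + [[[[[a1, a4], a6], a2], a5], a3]; second: [[[[[a1, a4], a2], a6], a5], a3] - [[[[[a1, a4], a3], a2], a6], a5] + [[[[[a1, a4], a3], a5], a2], a6] - [[[[[a1, a4], a3], a5], a6], a2] + [[[[[a1, a4], a3], a6], a2], a5] - [[[[[a1, a4], a5], a2], a6], a3] + [[[[[a1, a4], a5], a6], a2], a3] - [[[[[a1, a4], a6], a2], a5], a3]

Normal form of the first expression: -[[[[[a1, a4], a2], a6], a5], a3] + [[[[[a1, a4], a3], a2], a6], a5] - [[[[[a1, a4], a3], a5], a2], a6] + [[[[[a1, a4], a3], a5], a6], a2] - [[[[[a1, a4], a3], a6], a2], a5] + [[[[[a1, a4], a5], a2], a6], a3] - [[[[[a1, a4], a5], a6], a2], a3] + [[[[[a1, a4], a6], a2], a5], a3]
Normal form of the second expression: [[[[[a1, a4], a2], a6], a5], a3] - [[[[[a1, a4], a3], a2], a6], a5] + [[[[[a1, a4], a3], a5], a2], a6] - [[[[[a1, a4], a3], a5], a6], a2] + [[[[[a1, a4], a3], a6], a2], a5] - [[[[[a1, a4], a5], a2], a6], a3] + [[[[[a1, a4], a5], a6], a2], a3] - [[[[[a1, a4], a6], a2], a5], a3]
They disagree, so not equal.


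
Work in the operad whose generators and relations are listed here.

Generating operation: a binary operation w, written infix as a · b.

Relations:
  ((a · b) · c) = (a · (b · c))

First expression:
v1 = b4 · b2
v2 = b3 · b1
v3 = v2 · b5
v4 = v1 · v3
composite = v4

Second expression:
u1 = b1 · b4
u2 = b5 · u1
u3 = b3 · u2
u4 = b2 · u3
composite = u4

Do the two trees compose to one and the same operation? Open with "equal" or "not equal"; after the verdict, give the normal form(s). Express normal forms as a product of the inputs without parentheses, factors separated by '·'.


In normal form, the first expression is b4 · b2 · b3 · b1 · b5
In normal form, the second expression is b2 · b3 · b5 · b1 · b4
No match — not equal.

not equal; first: b4 · b2 · b3 · b1 · b5; second: b2 · b3 · b5 · b1 · b4


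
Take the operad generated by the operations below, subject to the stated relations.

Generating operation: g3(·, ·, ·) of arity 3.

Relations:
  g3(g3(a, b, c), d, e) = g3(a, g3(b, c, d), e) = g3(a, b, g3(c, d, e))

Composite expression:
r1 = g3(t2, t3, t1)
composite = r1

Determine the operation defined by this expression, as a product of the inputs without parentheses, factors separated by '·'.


Every regrouping of g3 is equal, so read the t-inputs in written order.
g3(t2, t3, t1) unparenthesizes to t2 · t3 · t1

t2 · t3 · t1


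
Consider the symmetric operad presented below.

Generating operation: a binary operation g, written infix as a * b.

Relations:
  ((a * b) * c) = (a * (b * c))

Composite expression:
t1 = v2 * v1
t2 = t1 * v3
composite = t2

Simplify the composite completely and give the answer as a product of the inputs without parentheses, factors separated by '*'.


v2 * v1 * v3

Every regrouping of g is equal, so read the v-inputs in written order.
(v2 * v1) spells out as v2 * v1
((v2 * v1) * v3) spells out as v2 * v1 * v3


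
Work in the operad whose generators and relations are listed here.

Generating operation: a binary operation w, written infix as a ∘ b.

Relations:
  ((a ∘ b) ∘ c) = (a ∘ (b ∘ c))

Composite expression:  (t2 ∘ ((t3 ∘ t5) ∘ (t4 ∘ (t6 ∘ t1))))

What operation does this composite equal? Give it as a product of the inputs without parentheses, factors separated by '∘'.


t2 ∘ t3 ∘ t5 ∘ t4 ∘ t6 ∘ t1


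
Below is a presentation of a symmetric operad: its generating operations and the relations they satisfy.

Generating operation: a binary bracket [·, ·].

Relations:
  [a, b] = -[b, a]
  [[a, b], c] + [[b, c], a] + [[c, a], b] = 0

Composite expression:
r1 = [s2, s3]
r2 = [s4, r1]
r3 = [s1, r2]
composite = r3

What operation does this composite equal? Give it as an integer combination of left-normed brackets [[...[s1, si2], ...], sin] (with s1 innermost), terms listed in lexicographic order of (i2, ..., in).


-[[[s1, s2], s3], s4] + [[[s1, s3], s2], s4] + [[[s1, s4], s2], s3] - [[[s1, s4], s3], s2]

Expand each bracket as ab - ba; the s1-initial words give the coefficients.
Composite bracket: [s1, [s4, [s2, s3]]]
Under [a, b] = ab - ba we get 8 signed associative words (2^3 = 8).
Collect the words opening with s1:
  from s1s2s3s4, sign -1: term -[[[s1, s2], s3], s4]
  from s1s3s2s4, sign +1: term +[[[s1, s3], s2], s4]
  from s1s4s2s3, sign +1: term +[[[s1, s4], s2], s3]
  from s1s4s3s2, sign -1: term -[[[s1, s4], s3], s2]


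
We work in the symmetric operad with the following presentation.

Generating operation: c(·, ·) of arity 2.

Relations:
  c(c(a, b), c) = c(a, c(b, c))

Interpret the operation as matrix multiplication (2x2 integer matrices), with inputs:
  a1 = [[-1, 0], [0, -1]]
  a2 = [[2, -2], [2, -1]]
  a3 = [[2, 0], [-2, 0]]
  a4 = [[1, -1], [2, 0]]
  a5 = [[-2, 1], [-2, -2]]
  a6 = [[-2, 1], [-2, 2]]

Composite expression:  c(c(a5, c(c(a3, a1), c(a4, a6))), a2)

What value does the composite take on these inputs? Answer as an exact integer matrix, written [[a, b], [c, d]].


[[-12, 6], [0, 0]]

c(a3, a1) = [[-2, 0], [2, 0]]
c(a4, a6) = [[0, -1], [-4, 2]]
c(c(a3, a1), c(a4, a6)) = [[0, 2], [0, -2]]
c(a5, c(c(a3, a1), c(a4, a6))) = [[0, -6], [0, 0]]
c(c(a5, c(c(a3, a1), c(a4, a6))), a2) = [[-12, 6], [0, 0]]


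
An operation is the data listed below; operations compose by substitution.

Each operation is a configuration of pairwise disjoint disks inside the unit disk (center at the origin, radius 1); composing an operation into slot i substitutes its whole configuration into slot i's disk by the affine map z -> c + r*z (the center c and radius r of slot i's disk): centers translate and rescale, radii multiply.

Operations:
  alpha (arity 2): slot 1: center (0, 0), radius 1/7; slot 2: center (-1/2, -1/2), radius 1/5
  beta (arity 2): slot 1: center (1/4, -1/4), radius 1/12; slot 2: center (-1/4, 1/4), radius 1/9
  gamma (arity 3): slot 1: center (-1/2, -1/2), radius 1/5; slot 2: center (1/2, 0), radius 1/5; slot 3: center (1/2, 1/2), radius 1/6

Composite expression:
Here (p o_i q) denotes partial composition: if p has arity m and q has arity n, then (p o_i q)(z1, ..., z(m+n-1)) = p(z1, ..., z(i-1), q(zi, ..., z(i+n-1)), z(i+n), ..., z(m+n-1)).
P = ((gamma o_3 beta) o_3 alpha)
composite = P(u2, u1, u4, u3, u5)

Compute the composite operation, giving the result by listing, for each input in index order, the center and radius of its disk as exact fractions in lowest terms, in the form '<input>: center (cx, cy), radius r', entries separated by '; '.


u1: center (1/2, 0), radius 1/5; u2: center (-1/2, -1/2), radius 1/5; u3: center (77/144, 65/144), radius 1/360; u4: center (13/24, 11/24), radius 1/504; u5: center (11/24, 13/24), radius 1/54

Follow each u-input down from gamma: c' goes to c + r*c', radius to r*r'.
input u2: applying the 1 nested substitution gives center (-1/2, -1/2), radius 1/5
input u1: applying the 1 nested substitution gives center (1/2, 0), radius 1/5
input u4: applying the 3 nested substitutions gives center (13/24, 11/24), radius 1/504
input u3: applying the 3 nested substitutions gives center (77/144, 65/144), radius 1/360
input u5: applying the 2 nested substitutions gives center (11/24, 13/24), radius 1/54


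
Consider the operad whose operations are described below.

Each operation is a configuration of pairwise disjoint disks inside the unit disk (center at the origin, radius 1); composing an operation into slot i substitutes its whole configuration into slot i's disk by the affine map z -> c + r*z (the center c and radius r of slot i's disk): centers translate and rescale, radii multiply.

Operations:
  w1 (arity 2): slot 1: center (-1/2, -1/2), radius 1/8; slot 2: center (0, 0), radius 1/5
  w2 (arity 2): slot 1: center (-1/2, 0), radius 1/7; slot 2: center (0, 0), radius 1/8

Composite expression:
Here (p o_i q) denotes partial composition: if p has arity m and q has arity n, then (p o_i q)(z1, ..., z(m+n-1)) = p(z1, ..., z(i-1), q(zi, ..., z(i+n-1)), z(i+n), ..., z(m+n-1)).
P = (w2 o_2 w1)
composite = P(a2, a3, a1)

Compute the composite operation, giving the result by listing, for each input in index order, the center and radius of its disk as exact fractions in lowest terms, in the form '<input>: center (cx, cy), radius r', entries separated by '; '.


a1: center (0, 0), radius 1/40; a2: center (-1/2, 0), radius 1/7; a3: center (-1/16, -1/16), radius 1/64

Below w2, radii multiply path by path; the a-disk centers shift.
a2: after 1 affine step, its disk has center (-1/2, 0), radius 1/7
a3: after 2 affine steps, its disk has center (-1/16, -1/16), radius 1/64
a1: after 2 affine steps, its disk has center (0, 0), radius 1/40


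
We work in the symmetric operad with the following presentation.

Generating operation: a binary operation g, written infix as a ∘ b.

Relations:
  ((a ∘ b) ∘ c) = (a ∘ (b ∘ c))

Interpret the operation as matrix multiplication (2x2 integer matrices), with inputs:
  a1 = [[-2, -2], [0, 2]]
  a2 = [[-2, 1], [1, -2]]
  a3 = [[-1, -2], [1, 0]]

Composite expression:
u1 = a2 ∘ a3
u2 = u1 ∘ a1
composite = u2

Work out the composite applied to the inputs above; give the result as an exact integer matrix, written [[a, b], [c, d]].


[[-6, 2], [6, 2]]

(a2 ∘ a3) = [[3, 4], [-3, -2]]
((a2 ∘ a3) ∘ a1) = [[-6, 2], [6, 2]]


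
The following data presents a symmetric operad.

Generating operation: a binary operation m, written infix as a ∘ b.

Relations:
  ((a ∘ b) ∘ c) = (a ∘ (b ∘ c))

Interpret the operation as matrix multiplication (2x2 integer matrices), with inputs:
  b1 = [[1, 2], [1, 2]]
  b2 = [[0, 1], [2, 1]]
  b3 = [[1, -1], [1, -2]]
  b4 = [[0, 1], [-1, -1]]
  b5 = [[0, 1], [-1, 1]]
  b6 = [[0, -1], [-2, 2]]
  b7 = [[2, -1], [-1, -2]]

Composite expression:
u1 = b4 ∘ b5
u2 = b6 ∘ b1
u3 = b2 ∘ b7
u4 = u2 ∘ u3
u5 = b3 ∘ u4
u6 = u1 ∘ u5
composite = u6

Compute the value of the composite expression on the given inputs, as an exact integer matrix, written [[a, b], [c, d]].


[[0, 0], [5, -10]]

(b4 ∘ b5) = [[-1, 1], [1, -2]]
(b6 ∘ b1) = [[-1, -2], [0, 0]]
(b2 ∘ b7) = [[-1, -2], [3, -4]]
((b6 ∘ b1) ∘ (b2 ∘ b7)) = [[-5, 10], [0, 0]]
(b3 ∘ ((b6 ∘ b1) ∘ (b2 ∘ b7))) = [[-5, 10], [-5, 10]]
((b4 ∘ b5) ∘ (b3 ∘ ((b6 ∘ b1) ∘ (b2 ∘ b7)))) = [[0, 0], [5, -10]]


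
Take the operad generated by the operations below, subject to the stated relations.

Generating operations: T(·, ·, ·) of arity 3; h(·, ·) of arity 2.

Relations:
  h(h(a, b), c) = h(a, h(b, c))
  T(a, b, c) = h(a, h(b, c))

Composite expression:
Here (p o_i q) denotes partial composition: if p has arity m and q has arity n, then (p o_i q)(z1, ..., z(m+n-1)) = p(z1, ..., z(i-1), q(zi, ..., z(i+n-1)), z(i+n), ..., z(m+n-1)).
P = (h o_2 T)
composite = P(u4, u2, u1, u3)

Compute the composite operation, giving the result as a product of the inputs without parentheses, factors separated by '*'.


u4 * u2 * u1 * u3

Under associativity of h, the answer is the u's in reading order.
T(u2, u1, u3) reduces to u2 * u1 * u3
h(u4, T(u2, u1, u3)) reduces to u4 * u2 * u1 * u3


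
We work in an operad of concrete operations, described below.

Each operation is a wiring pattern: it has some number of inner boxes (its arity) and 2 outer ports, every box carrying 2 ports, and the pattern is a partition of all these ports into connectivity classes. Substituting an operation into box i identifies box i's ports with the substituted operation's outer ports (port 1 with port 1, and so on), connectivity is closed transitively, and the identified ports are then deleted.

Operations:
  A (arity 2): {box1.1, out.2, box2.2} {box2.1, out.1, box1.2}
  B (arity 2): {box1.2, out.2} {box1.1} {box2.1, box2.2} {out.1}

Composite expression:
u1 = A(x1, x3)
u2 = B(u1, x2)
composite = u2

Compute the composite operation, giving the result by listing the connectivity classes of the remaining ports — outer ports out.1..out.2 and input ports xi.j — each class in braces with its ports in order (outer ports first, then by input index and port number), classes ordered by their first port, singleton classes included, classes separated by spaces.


{out.1} {out.2, x1.1, x3.2} {x1.2, x3.1} {x2.1, x2.2}

After gluing at B, chains via deleted ports link the x-ports.
composing A on (x1, x3), with out.j its own outer ports: {out.1, x1.2, x3.1} {out.2, x1.1, x3.2}
composing B on (x1, x3, x2), with out.j its own outer ports: {out.1} {out.2, x1.1, x3.2} {x1.2, x3.1} {x2.1, x2.2}


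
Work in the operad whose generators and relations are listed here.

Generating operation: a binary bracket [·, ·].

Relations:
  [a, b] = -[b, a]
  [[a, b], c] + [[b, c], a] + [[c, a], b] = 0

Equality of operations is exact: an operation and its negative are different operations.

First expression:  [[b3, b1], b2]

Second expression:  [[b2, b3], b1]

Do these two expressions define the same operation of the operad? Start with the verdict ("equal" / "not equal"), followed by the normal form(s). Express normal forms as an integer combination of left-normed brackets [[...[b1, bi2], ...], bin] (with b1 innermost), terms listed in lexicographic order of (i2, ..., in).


not equal — first -[[b1, b3], b2], second -[[b1, b2], b3] + [[b1, b3], b2]

The first expression reduces to -[[b1, b3], b2]
The second expression reduces to -[[b1, b2], b3] + [[b1, b3], b2]
No match — not equal.


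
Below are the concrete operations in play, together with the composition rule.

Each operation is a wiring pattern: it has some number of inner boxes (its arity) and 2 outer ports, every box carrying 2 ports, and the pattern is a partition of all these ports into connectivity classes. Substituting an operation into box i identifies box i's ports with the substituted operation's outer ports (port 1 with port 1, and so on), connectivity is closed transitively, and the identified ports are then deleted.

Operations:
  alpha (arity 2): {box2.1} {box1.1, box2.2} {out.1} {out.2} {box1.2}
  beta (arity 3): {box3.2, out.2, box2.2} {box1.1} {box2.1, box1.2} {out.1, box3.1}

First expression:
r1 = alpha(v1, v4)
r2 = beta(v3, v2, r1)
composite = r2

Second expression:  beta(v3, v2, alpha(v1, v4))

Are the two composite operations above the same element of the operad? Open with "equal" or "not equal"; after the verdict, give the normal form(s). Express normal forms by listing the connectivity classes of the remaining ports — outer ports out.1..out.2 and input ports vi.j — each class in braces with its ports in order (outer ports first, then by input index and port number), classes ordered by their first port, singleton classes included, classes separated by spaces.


The first expression reduces to {out.1} {out.2, v2.2} {v1.1, v4.2} {v1.2} {v2.1, v3.2} {v3.1} {v4.1}
The second expression reduces to {out.1} {out.2, v2.2} {v1.1, v4.2} {v1.2} {v2.1, v3.2} {v3.1} {v4.1}
The normal forms match — equal.

equal; both compose to {out.1} {out.2, v2.2} {v1.1, v4.2} {v1.2} {v2.1, v3.2} {v3.1} {v4.1}


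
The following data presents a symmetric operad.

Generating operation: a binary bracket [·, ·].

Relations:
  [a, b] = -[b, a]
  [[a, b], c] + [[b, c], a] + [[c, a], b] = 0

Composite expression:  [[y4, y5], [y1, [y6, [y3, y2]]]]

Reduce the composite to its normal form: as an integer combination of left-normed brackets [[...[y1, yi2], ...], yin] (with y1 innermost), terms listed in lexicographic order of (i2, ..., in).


A multilinear Lie element is pinned by y1-initial words (y1 innermost).
Composite bracket: [[y4, y5], [y1, [y6, [y3, y2]]]]
Expanding via [a, b] = ab - ba: 32 signed words (2^5 = 32).
Collect the words opening with y1:
  word y1y2y3y6y4y5 has sign -1, contributing -[[[[[y1, y2], y3], y6], y4], y5]
  word y1y2y3y6y5y4 has sign +1, contributing +[[[[[y1, y2], y3], y6], y5], y4]
  word y1y3y2y6y4y5 has sign +1, contributing +[[[[[y1, y3], y2], y6], y4], y5]
  word y1y3y2y6y5y4 has sign -1, contributing -[[[[[y1, y3], y2], y6], y5], y4]
  word y1y6y2y3y4y5 has sign +1, contributing +[[[[[y1, y6], y2], y3], y4], y5]
  word y1y6y2y3y5y4 has sign -1, contributing -[[[[[y1, y6], y2], y3], y5], y4]
  word y1y6y3y2y4y5 has sign -1, contributing -[[[[[y1, y6], y3], y2], y4], y5]
  word y1y6y3y2y5y4 has sign +1, contributing +[[[[[y1, y6], y3], y2], y5], y4]

-[[[[[y1, y2], y3], y6], y4], y5] + [[[[[y1, y2], y3], y6], y5], y4] + [[[[[y1, y3], y2], y6], y4], y5] - [[[[[y1, y3], y2], y6], y5], y4] + [[[[[y1, y6], y2], y3], y4], y5] - [[[[[y1, y6], y2], y3], y5], y4] - [[[[[y1, y6], y3], y2], y4], y5] + [[[[[y1, y6], y3], y2], y5], y4]


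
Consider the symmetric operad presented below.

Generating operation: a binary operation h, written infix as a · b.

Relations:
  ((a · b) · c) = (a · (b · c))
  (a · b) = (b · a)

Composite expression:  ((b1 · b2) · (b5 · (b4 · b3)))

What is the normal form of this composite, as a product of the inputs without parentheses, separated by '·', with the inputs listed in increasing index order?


With h associative and commutative, the b-input set is all that matters.
(b1 · b2) flattens to b1 · b2
(b4 · b3) flattens to b4 · b3
(b5 · (b4 · b3)) flattens to b5 · b4 · b3
((b1 · b2) · (b5 · (b4 · b3))) flattens to b1 · b2 · b5 · b4 · b3
the factors in increasing index order: b1 · b2 · b3 · b4 · b5

b1 · b2 · b3 · b4 · b5


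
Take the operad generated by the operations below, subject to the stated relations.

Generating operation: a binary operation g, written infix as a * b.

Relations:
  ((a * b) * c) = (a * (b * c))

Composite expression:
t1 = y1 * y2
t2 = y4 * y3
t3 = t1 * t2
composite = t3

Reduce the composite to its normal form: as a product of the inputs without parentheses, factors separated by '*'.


y1 * y2 * y4 * y3

Key point: g is associative — brackets drop, the y-order remains.
(y1 * y2) linearizes to y1 * y2
(y4 * y3) linearizes to y4 * y3
((y1 * y2) * (y4 * y3)) linearizes to y1 * y2 * y4 * y3


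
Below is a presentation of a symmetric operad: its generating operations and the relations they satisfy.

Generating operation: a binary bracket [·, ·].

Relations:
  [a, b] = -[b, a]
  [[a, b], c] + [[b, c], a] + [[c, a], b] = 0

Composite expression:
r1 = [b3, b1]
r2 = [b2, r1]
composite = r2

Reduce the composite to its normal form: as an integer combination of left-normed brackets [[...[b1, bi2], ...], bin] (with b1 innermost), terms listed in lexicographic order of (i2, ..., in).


A multilinear Lie element is pinned by b1-initial words (b1 innermost).
Composite bracket: [b2, [b3, b1]]
The bracket unfolds into 4 signed words via [a, b] = ab - ba (2^2 = 4).
Words beginning with b1 determine it all:
  b1b3b2 appears with sign +1, giving the term +[[b1, b3], b2]

[[b1, b3], b2]


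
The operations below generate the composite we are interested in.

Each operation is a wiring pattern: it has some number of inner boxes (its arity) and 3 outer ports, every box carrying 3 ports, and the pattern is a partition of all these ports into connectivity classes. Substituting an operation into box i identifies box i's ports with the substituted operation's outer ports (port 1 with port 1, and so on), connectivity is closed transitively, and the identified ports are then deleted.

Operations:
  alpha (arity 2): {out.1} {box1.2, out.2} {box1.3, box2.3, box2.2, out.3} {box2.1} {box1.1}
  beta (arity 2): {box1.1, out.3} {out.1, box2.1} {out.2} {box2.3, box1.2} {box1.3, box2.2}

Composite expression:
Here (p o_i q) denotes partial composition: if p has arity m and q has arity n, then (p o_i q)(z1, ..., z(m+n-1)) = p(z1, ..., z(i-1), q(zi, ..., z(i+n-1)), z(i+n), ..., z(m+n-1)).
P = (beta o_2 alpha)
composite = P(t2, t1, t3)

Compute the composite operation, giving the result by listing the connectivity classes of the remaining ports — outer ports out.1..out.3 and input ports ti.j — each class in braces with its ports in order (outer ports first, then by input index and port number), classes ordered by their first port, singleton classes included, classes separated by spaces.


Reachability decides: close wires over beta-identified ports.
stage alpha: inputs (t1, t3), connectivity {out.1} {out.2, t1.2} {out.3, t1.3, t3.2, t3.3} {t1.1} {t3.1}, out.j its boundary
stage beta: inputs (t2, t1, t3), connectivity {out.1} {out.2} {out.3, t2.1} {t1.1} {t1.2, t2.3} {t1.3, t2.2, t3.2, t3.3} {t3.1}, out.j its boundary

{out.1} {out.2} {out.3, t2.1} {t1.1} {t1.2, t2.3} {t1.3, t2.2, t3.2, t3.3} {t3.1}


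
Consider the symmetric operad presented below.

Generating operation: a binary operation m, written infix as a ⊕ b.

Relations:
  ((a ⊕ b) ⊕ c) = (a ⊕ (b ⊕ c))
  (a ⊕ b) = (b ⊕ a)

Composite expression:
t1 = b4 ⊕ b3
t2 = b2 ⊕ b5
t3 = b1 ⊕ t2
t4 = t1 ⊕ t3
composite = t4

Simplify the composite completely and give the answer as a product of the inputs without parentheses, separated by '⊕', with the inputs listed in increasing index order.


b1 ⊕ b2 ⊕ b3 ⊕ b4 ⊕ b5

Reordering under m is free, so list the b-inputs canonically.
(b4 ⊕ b3) collapses to b4 ⊕ b3
(b2 ⊕ b5) collapses to b2 ⊕ b5
(b1 ⊕ (b2 ⊕ b5)) collapses to b1 ⊕ b2 ⊕ b5
((b4 ⊕ b3) ⊕ (b1 ⊕ (b2 ⊕ b5))) collapses to b4 ⊕ b3 ⊕ b1 ⊕ b2 ⊕ b5
reordering the factors by index: b1 ⊕ b2 ⊕ b3 ⊕ b4 ⊕ b5
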